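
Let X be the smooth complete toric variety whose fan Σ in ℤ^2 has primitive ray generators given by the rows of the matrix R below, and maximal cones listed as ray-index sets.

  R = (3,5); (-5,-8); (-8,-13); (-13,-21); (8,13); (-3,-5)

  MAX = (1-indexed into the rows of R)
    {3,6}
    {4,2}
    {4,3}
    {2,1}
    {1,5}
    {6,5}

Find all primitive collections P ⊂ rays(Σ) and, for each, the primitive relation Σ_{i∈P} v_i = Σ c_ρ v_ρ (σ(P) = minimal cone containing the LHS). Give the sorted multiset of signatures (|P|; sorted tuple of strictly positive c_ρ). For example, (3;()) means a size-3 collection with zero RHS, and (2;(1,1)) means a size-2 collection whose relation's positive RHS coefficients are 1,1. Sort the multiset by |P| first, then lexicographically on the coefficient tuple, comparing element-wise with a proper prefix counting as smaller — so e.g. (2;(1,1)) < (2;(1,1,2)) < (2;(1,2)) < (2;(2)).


Σ has 9 primitive collections:

  {1,6}:  v_{1} + v_{6} = 0  →  sig = (2;())
  {3,5}:  v_{3} + v_{5} = 0  →  sig = (2;())
  {1,3}:  v_{1} + v_{3} = v_{2}  →  sig = (2;(1))
  {2,3}:  v_{2} + v_{3} = v_{4}  →  sig = (2;(1))
  {2,5}:  v_{2} + v_{5} = v_{1}  →  sig = (2;(1))
  {2,6}:  v_{2} + v_{6} = v_{3}  →  sig = (2;(1))
  {4,5}:  v_{4} + v_{5} = v_{2}  →  sig = (2;(1))
  {1,4}:  v_{1} + v_{4} = 2·v_{2}  →  sig = (2;(2))
  {4,6}:  v_{4} + v_{6} = 2·v_{3}  →  sig = (2;(2))

so the primitive-relation signature multiset is
    (2;())
    (2;())
    (2;(1))
    (2;(1))
    (2;(1))
    (2;(1))
    (2;(1))
    (2;(2))
    (2;(2))


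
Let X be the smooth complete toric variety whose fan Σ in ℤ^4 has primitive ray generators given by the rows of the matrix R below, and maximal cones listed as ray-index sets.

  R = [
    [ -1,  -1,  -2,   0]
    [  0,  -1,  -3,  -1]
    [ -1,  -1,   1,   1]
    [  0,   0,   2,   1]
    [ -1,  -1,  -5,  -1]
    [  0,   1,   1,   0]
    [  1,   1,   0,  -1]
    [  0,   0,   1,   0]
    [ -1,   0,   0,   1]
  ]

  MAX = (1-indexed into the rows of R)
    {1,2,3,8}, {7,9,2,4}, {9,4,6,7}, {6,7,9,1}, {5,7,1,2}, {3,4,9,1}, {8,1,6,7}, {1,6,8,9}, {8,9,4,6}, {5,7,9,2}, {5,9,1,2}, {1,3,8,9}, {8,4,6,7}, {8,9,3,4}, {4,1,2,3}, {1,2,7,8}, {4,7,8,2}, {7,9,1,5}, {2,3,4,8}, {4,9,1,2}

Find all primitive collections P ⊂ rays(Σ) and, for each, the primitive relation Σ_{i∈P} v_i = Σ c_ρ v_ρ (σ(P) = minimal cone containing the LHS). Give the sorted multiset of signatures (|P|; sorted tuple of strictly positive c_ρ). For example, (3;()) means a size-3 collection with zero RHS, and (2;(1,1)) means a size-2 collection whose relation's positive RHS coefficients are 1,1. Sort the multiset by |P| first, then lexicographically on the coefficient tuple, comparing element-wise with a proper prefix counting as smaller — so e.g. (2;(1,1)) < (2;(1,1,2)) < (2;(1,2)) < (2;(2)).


Primitive collections (14):

  P={3,7}:  v_{3} + v_{7} = v_{8}  →  sig = (2;(1))
  P={2,6}:  v_{2} + v_{6} = v_{1} + v_{7}  →  sig = (2;(1,1))
  P={4,5}:  v_{4} + v_{5} = v_{2} + v_{9}  →  sig = (2;(1,1))
  P={3,6}:  v_{3} + v_{6} = 2·v_{8} + v_{9}  →  sig = (2;(1,2))
  P={5,8}:  v_{5} + v_{8} = 2·v_{1} + v_{7}  →  sig = (2;(1,2))
  P={5,6}:  v_{5} + v_{6} = 2·v_{1} + 2·v_{7} + v_{9}  →  sig = (2;(1,2,2))
  P={3,5}:  v_{3} + v_{5} = 2·v_{1}  →  sig = (2;(2))
  P={1,4,7}:  v_{1} + v_{4} + v_{7} = 0  →  sig = (3;())
  P={1,4,8}:  v_{1} + v_{4} + v_{8} = v_{3}  →  sig = (3;(1))
  P={2,8,9}:  v_{2} + v_{8} + v_{9} = v_{1}  →  sig = (3;(1))
  P={7,8,9}:  v_{7} + v_{8} + v_{9} = v_{6}  →  sig = (3;(1))
  P={1,4,6}:  v_{1} + v_{4} + v_{6} = v_{8} + v_{9}  →  sig = (3;(1,1))
  P={2,3,9}:  v_{2} + v_{3} + v_{9} = 2·v_{1} + v_{4}  →  sig = (3;(1,2))
  P={1,2,7,9}:  v_{1} + v_{2} + v_{7} + v_{9} = v_{5}  →  sig = (4;(1))

Signatures (|P|; sorted positive RHS coefficients), sorted:
    (2;(1))
    (2;(1,1))
    (2;(1,1))
    (2;(1,2))
    (2;(1,2))
    (2;(1,2,2))
    (2;(2))
    (3;())
    (3;(1))
    (3;(1))
    (3;(1))
    (3;(1,1))
    (3;(1,2))
    (4;(1))


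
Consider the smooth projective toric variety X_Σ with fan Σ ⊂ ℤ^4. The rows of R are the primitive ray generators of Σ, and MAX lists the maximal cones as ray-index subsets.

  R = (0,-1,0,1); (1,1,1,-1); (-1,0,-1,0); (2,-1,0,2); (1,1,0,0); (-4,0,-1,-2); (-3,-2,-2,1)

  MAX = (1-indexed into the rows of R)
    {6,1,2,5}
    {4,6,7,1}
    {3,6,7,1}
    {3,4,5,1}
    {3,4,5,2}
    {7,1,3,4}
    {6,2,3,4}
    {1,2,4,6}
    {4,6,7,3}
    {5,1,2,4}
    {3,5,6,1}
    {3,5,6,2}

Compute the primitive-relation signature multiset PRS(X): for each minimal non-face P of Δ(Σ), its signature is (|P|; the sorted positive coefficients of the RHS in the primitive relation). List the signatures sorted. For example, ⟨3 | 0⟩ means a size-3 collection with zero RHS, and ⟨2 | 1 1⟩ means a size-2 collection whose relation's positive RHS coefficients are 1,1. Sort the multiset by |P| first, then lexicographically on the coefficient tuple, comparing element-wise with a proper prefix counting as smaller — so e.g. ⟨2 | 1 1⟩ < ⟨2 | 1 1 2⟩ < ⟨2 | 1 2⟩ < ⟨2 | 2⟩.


|primitive collections| = 5. Relations:

  P={2,7}:  v_{2} + v_{7} = v_{4} + v_{6}  ⟹  sig = ⟨2 | 1 1⟩
  P={5,7}:  v_{5} + v_{7} = v_{1} + 2·v_{3}  ⟹  sig = ⟨2 | 1 2⟩
  P={1,2,3}:  v_{1} + v_{2} + v_{3} = 0  ⟹  sig = ⟨3 | 0⟩
  P={4,5,6}:  v_{4} + v_{5} + v_{6} = v_{3}  ⟹  sig = ⟨3 | 1⟩
  P={1,3,4,6}:  v_{1} + v_{3} + v_{4} + v_{6} = v_{7}  ⟹  sig = ⟨4 | 1⟩

so the primitive-relation signature multiset is
    ⟨2 | 1 1⟩
    ⟨2 | 1 2⟩
    ⟨3 | 0⟩
    ⟨3 | 1⟩
    ⟨4 | 1⟩


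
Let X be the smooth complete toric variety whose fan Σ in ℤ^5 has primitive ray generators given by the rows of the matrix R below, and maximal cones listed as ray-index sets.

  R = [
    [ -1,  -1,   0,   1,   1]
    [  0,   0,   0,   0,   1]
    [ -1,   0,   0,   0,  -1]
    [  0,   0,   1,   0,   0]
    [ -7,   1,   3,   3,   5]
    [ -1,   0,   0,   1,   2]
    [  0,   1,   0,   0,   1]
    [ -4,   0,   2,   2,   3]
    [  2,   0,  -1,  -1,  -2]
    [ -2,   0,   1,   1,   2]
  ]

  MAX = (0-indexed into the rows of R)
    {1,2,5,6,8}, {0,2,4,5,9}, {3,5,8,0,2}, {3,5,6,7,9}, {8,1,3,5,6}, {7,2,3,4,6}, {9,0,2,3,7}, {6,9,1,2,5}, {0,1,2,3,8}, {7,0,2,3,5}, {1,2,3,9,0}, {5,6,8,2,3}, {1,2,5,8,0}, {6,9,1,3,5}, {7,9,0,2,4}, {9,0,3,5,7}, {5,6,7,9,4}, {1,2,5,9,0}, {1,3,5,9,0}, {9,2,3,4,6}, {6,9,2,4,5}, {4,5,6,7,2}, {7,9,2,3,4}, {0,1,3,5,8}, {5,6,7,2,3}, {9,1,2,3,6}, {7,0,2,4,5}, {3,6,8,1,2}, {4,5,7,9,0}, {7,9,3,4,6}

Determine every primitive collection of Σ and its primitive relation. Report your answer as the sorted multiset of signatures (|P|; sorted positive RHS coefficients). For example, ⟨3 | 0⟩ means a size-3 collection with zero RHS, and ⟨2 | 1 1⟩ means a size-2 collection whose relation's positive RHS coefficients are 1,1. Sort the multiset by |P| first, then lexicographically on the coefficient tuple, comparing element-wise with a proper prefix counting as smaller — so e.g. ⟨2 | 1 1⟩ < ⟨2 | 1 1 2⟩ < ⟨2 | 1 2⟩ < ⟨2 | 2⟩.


Minimal non-faces — 12 found among 10 rays, 30 max cones:

  {8,9}:  v_{8} + v_{9} = 0  so sig = ⟨2 | 0⟩
  {0,6}:  v_{0} + v_{6} = v_{5}  so sig = ⟨2 | 1⟩
  {4,8}:  v_{4} + v_{8} = v_{2} + v_{6} + v_{7}  so sig = ⟨2 | 1 1 1⟩
  {7,8}:  v_{7} + v_{8} = v_{2} + v_{3} + v_{5}  so sig = ⟨2 | 1 1 1⟩
  {1,4}:  v_{1} + v_{4} = v_{2} + v_{6} + 3·v_{9}  so sig = ⟨2 | 1 1 3⟩
  {1,7}:  v_{1} + v_{7} = 2·v_{9}  so sig = ⟨2 | 2⟩
  {3,4,5}:  v_{3} + v_{4} + v_{5} = v_{6} + 2·v_{7}  so sig = ⟨3 | 1 2⟩
  {0,3,4}:  v_{0} + v_{3} + v_{4} = 2·v_{7}  so sig = ⟨3 | 2⟩
  {1,2,3,5}:  v_{1} + v_{2} + v_{3} + v_{5} = v_{9}  so sig = ⟨4 | 1⟩
  {2,3,5,9}:  v_{2} + v_{3} + v_{5} + v_{9} = v_{7}  so sig = ⟨4 | 1⟩
  {2,6,7,9}:  v_{2} + v_{6} + v_{7} + v_{9} = v_{4}  so sig = ⟨4 | 1⟩
  {2,5,7,9}:  v_{2} + v_{5} + v_{7} + v_{9} = v_{0} + v_{4}  so sig = ⟨4 | 1 1⟩

Signatures (|P|; sorted positive RHS coefficients), sorted:
    ⟨2 | 0⟩
    ⟨2 | 1⟩
    ⟨2 | 1 1 1⟩
    ⟨2 | 1 1 1⟩
    ⟨2 | 1 1 3⟩
    ⟨2 | 2⟩
    ⟨3 | 1 2⟩
    ⟨3 | 2⟩
    ⟨4 | 1⟩
    ⟨4 | 1⟩
    ⟨4 | 1⟩
    ⟨4 | 1 1⟩


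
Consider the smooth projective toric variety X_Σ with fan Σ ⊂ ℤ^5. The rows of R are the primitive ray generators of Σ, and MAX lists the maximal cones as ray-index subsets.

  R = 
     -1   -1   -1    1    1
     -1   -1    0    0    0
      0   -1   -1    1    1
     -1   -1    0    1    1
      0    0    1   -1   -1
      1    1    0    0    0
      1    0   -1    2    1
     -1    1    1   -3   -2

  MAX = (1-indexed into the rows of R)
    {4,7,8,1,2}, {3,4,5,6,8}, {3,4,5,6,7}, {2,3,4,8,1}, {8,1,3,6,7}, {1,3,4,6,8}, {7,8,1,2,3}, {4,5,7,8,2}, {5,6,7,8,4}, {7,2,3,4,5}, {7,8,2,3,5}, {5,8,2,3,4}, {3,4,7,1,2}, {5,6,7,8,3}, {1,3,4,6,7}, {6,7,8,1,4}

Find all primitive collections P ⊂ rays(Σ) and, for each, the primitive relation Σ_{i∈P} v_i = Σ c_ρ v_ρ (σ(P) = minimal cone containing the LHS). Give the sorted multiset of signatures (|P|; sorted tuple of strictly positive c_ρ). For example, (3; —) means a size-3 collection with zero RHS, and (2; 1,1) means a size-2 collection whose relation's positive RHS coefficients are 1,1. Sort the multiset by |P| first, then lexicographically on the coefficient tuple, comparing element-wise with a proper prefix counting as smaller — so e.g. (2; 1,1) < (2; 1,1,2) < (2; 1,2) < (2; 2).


Δ(Σ) — 8 vertices, 3 min non-faces:

  P={2,6}:  v_{2} + v_{6} = 0 ; sig = (2; —)
  P={1,5}:  v_{1} + v_{5} = v_{2} ; sig = (2; 1)
  P={3,4,7,8}:  v_{3} + v_{4} + v_{7} + v_{8} = v_{1} ; sig = (4; 1)

so the primitive-relation signature multiset is
    |P|=2: 2 collections, coeffs (), (1)
    |P|=4: 1 collection, coeffs (1)


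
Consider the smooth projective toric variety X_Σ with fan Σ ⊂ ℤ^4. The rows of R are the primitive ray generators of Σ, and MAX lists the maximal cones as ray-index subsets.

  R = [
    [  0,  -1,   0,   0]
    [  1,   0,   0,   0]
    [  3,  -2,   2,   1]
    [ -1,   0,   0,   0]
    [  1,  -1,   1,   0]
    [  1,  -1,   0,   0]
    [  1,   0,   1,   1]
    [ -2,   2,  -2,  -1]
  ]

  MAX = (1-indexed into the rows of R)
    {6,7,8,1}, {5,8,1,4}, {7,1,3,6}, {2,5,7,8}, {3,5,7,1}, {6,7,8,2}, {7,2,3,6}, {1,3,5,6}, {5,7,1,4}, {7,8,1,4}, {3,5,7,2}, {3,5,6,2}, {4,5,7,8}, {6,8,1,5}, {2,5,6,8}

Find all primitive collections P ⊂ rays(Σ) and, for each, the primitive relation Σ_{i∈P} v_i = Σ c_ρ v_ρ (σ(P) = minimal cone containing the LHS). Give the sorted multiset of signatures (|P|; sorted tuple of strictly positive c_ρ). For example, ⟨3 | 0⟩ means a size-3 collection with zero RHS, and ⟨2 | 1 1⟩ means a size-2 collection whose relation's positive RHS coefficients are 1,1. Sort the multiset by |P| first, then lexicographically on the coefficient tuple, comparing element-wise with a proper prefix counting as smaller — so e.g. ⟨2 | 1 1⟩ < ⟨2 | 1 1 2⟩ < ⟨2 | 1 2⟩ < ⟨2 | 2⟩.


7 collections generate NE(X_Σ); each relation:

  P={2,4}:  v_{2} + v_{4} = 0  so sig = ⟨2 | 0⟩
  P={1,2}:  v_{1} + v_{2} = v_{6}  so sig = ⟨2 | 1⟩
  P={3,8}:  v_{3} + v_{8} = v_{2}  so sig = ⟨2 | 1⟩
  P={4,6}:  v_{4} + v_{6} = v_{1}  so sig = ⟨2 | 1⟩
  P={3,4}:  v_{3} + v_{4} = v_{1} + v_{5} + v_{7}  so sig = ⟨2 | 1 1 1⟩
  P={5,6,7}:  v_{5} + v_{6} + v_{7} = v_{3}  so sig = ⟨3 | 1⟩
  P={1,5,7,8}:  v_{1} + v_{5} + v_{7} + v_{8} = 0  so sig = ⟨4 | 0⟩

so the primitive-relation signature multiset is
    ⟨2 | 0⟩
    ⟨2 | 1⟩
    ⟨2 | 1⟩
    ⟨2 | 1⟩
    ⟨2 | 1 1 1⟩
    ⟨3 | 1⟩
    ⟨4 | 0⟩


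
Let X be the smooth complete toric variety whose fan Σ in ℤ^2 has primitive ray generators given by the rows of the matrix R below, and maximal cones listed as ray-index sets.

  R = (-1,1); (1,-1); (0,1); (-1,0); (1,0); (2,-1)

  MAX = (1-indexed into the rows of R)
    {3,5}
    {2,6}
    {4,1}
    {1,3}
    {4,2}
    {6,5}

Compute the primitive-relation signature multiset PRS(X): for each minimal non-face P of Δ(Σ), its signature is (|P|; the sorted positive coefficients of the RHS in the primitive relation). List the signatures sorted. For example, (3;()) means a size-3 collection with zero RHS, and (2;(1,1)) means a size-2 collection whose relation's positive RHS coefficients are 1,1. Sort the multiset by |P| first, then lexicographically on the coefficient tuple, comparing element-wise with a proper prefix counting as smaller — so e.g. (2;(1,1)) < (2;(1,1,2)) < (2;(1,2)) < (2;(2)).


Δ(Σ) — 6 vertices, 9 min non-faces:

  P = {1,2}:  v_{1} + v_{2} = 0  →  sig = (2;())
  P = {4,5}:  v_{4} + v_{5} = 0  →  sig = (2;())
  P = {1,5}:  v_{1} + v_{5} = v_{3}  →  sig = (2;(1))
  P = {1,6}:  v_{1} + v_{6} = v_{5}  →  sig = (2;(1))
  P = {2,3}:  v_{2} + v_{3} = v_{5}  →  sig = (2;(1))
  P = {2,5}:  v_{2} + v_{5} = v_{6}  →  sig = (2;(1))
  P = {3,4}:  v_{3} + v_{4} = v_{1}  →  sig = (2;(1))
  P = {4,6}:  v_{4} + v_{6} = v_{2}  →  sig = (2;(1))
  P = {3,6}:  v_{3} + v_{6} = 2·v_{5}  →  sig = (2;(2))

Sorted signature multiset PRS(X):
    |P|=2: 9 collections, coeffs (), (), (1), (1), (1), (1), (1), (1), (2)


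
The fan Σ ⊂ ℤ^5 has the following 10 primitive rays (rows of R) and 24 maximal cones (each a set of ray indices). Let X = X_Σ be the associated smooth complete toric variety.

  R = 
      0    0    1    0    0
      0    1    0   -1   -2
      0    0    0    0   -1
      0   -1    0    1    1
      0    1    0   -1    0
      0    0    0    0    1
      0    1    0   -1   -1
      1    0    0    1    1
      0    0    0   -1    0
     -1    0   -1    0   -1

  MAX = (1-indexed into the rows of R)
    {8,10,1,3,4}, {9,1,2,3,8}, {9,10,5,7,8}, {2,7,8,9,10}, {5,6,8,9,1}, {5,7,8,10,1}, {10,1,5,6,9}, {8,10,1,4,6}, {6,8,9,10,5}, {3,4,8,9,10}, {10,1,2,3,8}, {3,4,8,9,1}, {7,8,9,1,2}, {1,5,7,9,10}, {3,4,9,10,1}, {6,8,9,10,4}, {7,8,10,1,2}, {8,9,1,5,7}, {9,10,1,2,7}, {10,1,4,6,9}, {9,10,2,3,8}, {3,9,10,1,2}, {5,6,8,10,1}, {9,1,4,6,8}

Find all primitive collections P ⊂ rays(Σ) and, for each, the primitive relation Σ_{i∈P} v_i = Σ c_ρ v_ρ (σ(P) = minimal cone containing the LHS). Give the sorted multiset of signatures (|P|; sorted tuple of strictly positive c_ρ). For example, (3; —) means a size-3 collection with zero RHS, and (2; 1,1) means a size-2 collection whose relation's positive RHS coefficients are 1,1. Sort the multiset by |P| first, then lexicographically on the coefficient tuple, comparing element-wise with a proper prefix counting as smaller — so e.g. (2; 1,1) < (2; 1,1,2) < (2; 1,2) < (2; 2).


Σ has 10 primitive collections:

  • {3,6}:  v_{3} + v_{6} = 0  so sig = (2; —)
  • {4,7}:  v_{4} + v_{7} = 0  so sig = (2; —)
  • {2,4}:  v_{2} + v_{4} = v_{3}  so sig = (2; 1)
  • {2,6}:  v_{2} + v_{6} = v_{7}  so sig = (2; 1)
  • {3,5}:  v_{3} + v_{5} = v_{7}  so sig = (2; 1)
  • {3,7}:  v_{3} + v_{7} = v_{2}  so sig = (2; 1)
  • {4,5}:  v_{4} + v_{5} = v_{6}  so sig = (2; 1)
  • {6,7}:  v_{6} + v_{7} = v_{5}  so sig = (2; 1)
  • {2,5}:  v_{2} + v_{5} = 2·v_{7}  so sig = (2; 2)
  • {1,8,9,10}:  v_{1} + v_{8} + v_{9} + v_{10} = 0  so sig = (4; —)

Signatures (|P|; sorted positive RHS coefficients), sorted:
    (2; —)
    (2; —)
    (2; 1)
    (2; 1)
    (2; 1)
    (2; 1)
    (2; 1)
    (2; 1)
    (2; 2)
    (4; —)


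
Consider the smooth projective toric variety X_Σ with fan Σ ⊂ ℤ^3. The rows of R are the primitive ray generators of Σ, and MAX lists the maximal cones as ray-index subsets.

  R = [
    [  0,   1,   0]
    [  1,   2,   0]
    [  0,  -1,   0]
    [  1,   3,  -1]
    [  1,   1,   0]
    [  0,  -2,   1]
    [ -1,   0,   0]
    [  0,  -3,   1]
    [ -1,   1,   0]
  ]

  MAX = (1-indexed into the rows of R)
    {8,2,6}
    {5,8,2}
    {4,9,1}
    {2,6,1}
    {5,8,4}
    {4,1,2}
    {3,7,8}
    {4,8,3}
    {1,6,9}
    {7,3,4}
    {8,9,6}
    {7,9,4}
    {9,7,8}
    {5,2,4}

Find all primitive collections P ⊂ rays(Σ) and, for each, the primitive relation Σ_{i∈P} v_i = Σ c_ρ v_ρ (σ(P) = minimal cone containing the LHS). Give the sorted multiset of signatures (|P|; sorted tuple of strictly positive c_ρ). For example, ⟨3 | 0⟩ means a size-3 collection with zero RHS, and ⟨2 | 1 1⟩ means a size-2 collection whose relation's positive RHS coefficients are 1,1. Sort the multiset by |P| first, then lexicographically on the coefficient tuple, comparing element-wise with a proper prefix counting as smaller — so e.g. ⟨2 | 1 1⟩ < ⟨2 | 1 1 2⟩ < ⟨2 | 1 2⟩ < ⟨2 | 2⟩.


18 minimal non-faces of Δ(Σ) (on 9 rays):

  {1,3}:  v_{1} + v_{3} = 0  ⇒ sig = ⟨2 | 0⟩
  {1,5}:  v_{1} + v_{5} = v_{2}  ⇒ sig = ⟨2 | 1⟩
  {1,7}:  v_{1} + v_{7} = v_{9}  ⇒ sig = ⟨2 | 1⟩
  {1,8}:  v_{1} + v_{8} = v_{6}  ⇒ sig = ⟨2 | 1⟩
  {2,3}:  v_{2} + v_{3} = v_{5}  ⇒ sig = ⟨2 | 1⟩
  {3,6}:  v_{3} + v_{6} = v_{8}  ⇒ sig = ⟨2 | 1⟩
  {3,9}:  v_{3} + v_{9} = v_{7}  ⇒ sig = ⟨2 | 1⟩
  {4,6}:  v_{4} + v_{6} = v_{5}  ⇒ sig = ⟨2 | 1⟩
  {5,7}:  v_{5} + v_{7} = v_{1}  ⇒ sig = ⟨2 | 1⟩
  {3,5}:  v_{3} + v_{5} = v_{4} + v_{8}  ⇒ sig = ⟨2 | 1 1⟩
  {5,6}:  v_{5} + v_{6} = v_{2} + v_{8}  ⇒ sig = ⟨2 | 1 1⟩
  {6,7}:  v_{6} + v_{7} = v_{8} + v_{9}  ⇒ sig = ⟨2 | 1 1⟩
  {2,7}:  v_{2} + v_{7} = 2·v_{1}  ⇒ sig = ⟨2 | 2⟩
  {5,9}:  v_{5} + v_{9} = 2·v_{1}  ⇒ sig = ⟨2 | 2⟩
  {2,9}:  v_{2} + v_{9} = 3·v_{1}  ⇒ sig = ⟨2 | 3⟩
  {4,7,8}:  v_{4} + v_{7} + v_{8} = 0  ⇒ sig = ⟨3 | 0⟩
  {4,8,9}:  v_{4} + v_{8} + v_{9} = v_{1}  ⇒ sig = ⟨3 | 1⟩
  {2,4,8}:  v_{2} + v_{4} + v_{8} = 2·v_{5}  ⇒ sig = ⟨3 | 2⟩

so the primitive-relation signature multiset is
    |P|=2: 15 collections, coeffs (), (1), (1), (1), (1), (1), (1), (1), (1), (1,1), (1,1), (1,1), (2), (2), (3)
    |P|=3: 3 collections, coeffs (), (1), (2)


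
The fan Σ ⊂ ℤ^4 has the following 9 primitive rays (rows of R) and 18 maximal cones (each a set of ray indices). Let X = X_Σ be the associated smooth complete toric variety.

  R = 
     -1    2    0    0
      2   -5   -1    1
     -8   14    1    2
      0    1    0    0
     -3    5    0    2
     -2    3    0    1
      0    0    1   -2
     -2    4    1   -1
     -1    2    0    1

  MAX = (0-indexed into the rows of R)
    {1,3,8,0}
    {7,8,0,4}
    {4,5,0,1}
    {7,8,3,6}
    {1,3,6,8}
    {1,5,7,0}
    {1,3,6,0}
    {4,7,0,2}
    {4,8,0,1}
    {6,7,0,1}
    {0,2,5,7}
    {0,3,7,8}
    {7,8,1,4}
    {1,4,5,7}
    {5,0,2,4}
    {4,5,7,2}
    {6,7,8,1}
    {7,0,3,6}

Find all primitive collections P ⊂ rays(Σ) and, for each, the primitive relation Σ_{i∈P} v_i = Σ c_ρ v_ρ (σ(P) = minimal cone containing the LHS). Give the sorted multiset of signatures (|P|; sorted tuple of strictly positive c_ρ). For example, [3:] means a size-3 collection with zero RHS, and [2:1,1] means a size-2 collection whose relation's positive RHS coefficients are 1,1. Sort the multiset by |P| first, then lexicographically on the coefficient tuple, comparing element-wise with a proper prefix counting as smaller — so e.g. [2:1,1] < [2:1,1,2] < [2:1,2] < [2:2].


Primitive collections (14):

  • {5,8}:  v_{5} + v_{8} = v_{4}  ⇒ sig = [2:1]
  • {3,5}:  v_{3} + v_{5} = v_{0} + v_{8}  ⇒ sig = [2:1,1]
  • {2,3}:  v_{2} + v_{3} = 2·v_{0} + v_{4} + v_{7} + v_{8}  ⇒ sig = [2:1,1,1,2]
  • {2,8}:  v_{2} + v_{8} = v_{0} + 2·v_{4} + v_{7}  ⇒ sig = [2:1,1,2]
  • {4,6}:  v_{4} + v_{6} = v_{1} + 2·v_{7} + v_{8}  ⇒ sig = [2:1,1,2]
  • {3,4}:  v_{3} + v_{4} = v_{0} + 2·v_{8}  ⇒ sig = [2:1,2]
  • {5,6}:  v_{5} + v_{6} = v_{1} + 2·v_{7}  ⇒ sig = [2:1,2]
  • {2,6}:  v_{2} + v_{6} = 2·v_{5} + 2·v_{7}  ⇒ sig = [2:2,2]
  • {1,2}:  v_{1} + v_{2} = 3·v_{5}  ⇒ sig = [2:3]
  • {1,3,7}:  v_{1} + v_{3} + v_{7} = 0  ⇒ sig = [3:]
  • {0,6,8}:  v_{0} + v_{6} + v_{8} = v_{7}  ⇒ sig = [3:1]
  • {0,1,7,8}:  v_{0} + v_{1} + v_{7} + v_{8} = v_{5}  ⇒ sig = [4:1]
  • {0,4,5,7}:  v_{0} + v_{4} + v_{5} + v_{7} = v_{2}  ⇒ sig = [4:1]
  • {0,1,4,7}:  v_{0} + v_{1} + v_{4} + v_{7} = 2·v_{5}  ⇒ sig = [4:2]

Hence PRS(X_Σ) =
    |P|=2: 9 collections, coeffs (1), (1,1), (1,1,1,2), (1,1,2), (1,1,2), (1,2), (1,2), (2,2), (3)
    |P|=3: 2 collections, coeffs (), (1)
    |P|=4: 3 collections, coeffs (1), (1), (2)


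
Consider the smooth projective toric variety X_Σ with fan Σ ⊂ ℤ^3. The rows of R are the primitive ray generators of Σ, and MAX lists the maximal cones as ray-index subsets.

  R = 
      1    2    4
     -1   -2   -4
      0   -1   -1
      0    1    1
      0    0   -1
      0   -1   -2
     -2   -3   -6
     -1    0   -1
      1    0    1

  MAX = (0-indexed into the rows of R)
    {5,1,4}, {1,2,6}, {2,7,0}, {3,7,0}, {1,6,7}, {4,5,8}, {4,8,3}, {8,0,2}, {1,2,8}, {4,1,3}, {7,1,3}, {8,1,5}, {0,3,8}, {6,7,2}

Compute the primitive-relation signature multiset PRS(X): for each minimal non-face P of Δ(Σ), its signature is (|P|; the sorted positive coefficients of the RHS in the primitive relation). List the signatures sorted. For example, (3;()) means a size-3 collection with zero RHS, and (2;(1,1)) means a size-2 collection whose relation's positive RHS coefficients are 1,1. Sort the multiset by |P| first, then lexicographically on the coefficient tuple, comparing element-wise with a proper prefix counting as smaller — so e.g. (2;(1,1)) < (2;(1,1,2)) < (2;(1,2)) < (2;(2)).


18 collections generate NE(X_Σ); each relation:

  • {0,1}:  v_{0} + v_{1} = 0  →  sig = (2;())
  • {2,3}:  v_{2} + v_{3} = 0  →  sig = (2;())
  • {7,8}:  v_{7} + v_{8} = 0  →  sig = (2;())
  • {2,4}:  v_{2} + v_{4} = v_{5}  →  sig = (2;(1))
  • {3,5}:  v_{3} + v_{5} = v_{4}  →  sig = (2;(1))
  • {0,5}:  v_{0} + v_{5} = v_{3} + v_{8}  →  sig = (2;(1,1))
  • {0,6}:  v_{0} + v_{6} = v_{2} + v_{7}  →  sig = (2;(1,1))
  • {2,5}:  v_{2} + v_{5} = v_{1} + v_{8}  →  sig = (2;(1,1))
  • {3,6}:  v_{3} + v_{6} = v_{1} + v_{7}  →  sig = (2;(1,1))
  • {5,7}:  v_{5} + v_{7} = v_{1} + v_{3}  →  sig = (2;(1,1))
  • {6,8}:  v_{6} + v_{8} = v_{1} + v_{2}  →  sig = (2;(1,1))
  • {0,4}:  v_{0} + v_{4} = 2·v_{3} + v_{8}  →  sig = (2;(1,2))
  • {4,6}:  v_{4} + v_{6} = 2·v_{1} + v_{3}  →  sig = (2;(1,2))
  • {4,7}:  v_{4} + v_{7} = v_{1} + 2·v_{3}  →  sig = (2;(1,2))
  • {5,6}:  v_{5} + v_{6} = 2·v_{1}  →  sig = (2;(2))
  • {1,2,7}:  v_{1} + v_{2} + v_{7} = v_{6}  →  sig = (3;(1))
  • {1,3,8}:  v_{1} + v_{3} + v_{8} = v_{5}  →  sig = (3;(1))
  • {1,4,8}:  v_{1} + v_{4} + v_{8} = 2·v_{5}  →  sig = (3;(2))

Sorted signature multiset PRS(X):
[(2;()), (2;()), (2;()), (2;(1)), (2;(1)), (2;(1,1)), (2;(1,1)), (2;(1,1)), (2;(1,1)), (2;(1,1)), (2;(1,1)), (2;(1,2)), (2;(1,2)), (2;(1,2)), (2;(2)), (3;(1)), (3;(1)), (3;(2))]


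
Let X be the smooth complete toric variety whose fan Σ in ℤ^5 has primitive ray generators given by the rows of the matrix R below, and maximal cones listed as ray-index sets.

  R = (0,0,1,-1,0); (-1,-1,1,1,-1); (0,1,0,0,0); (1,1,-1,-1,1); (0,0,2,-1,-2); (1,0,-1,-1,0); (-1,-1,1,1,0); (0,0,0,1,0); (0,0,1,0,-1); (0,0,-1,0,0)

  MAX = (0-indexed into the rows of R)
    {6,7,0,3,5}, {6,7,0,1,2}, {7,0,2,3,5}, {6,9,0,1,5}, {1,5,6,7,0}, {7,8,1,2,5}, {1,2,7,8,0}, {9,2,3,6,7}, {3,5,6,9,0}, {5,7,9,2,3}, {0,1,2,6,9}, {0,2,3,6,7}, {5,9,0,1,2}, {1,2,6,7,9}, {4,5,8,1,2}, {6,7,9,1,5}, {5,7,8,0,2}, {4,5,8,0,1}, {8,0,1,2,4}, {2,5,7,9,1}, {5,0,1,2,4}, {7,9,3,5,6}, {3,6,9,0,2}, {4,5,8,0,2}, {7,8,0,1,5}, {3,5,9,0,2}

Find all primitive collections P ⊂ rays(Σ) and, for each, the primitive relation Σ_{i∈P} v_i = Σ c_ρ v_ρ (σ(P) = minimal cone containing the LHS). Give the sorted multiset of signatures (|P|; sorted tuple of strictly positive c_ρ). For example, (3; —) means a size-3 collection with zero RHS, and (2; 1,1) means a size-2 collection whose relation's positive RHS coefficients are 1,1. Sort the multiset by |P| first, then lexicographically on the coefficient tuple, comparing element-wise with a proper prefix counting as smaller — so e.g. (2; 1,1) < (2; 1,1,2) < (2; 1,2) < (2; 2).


Σ has 12 primitive collections:

  P={1,3}:  v_{1} + v_{3} = 0 — sig = (2; —)
  P={4,6}:  v_{4} + v_{6} = v_{0} + v_{1} + v_{8} — sig = (2; 1,1,1)
  P={6,8}:  v_{6} + v_{8} = v_{0} + v_{1} + v_{7} — sig = (2; 1,1,1)
  P={8,9}:  v_{8} + v_{9} = v_{1} + v_{2} + v_{5} — sig = (2; 1,1,1)
  P={3,4}:  v_{3} + v_{4} = v_{0} + v_{2} + v_{5} + v_{8} — sig = (2; 1,1,1,1)
  P={3,8}:  v_{3} + v_{8} = v_{0} + v_{2} + v_{5} + v_{7} — sig = (2; 1,1,1,1)
  P={4,9}:  v_{4} + v_{9} = v_{0} + 2·v_{1} + 2·v_{2} + 2·v_{5} — sig = (2; 1,2,2,2)
  P={4,7}:  v_{4} + v_{7} = 2·v_{8} — sig = (2; 2)
  P={0,7,9}:  v_{0} + v_{7} + v_{9} = 0 — sig = (3; —)
  P={2,5,6}:  v_{2} + v_{5} + v_{6} = 0 — sig = (3; —)
  P={0,1,2,5,7}:  v_{0} + v_{1} + v_{2} + v_{5} + v_{7} = v_{8} — sig = (5; 1)
  P={0,1,2,5,8}:  v_{0} + v_{1} + v_{2} + v_{5} + v_{8} = v_{4} — sig = (5; 1)

Hence PRS(X_Σ) =
{ (2; —),  (2; 1,1,1) ×3,  (2; 1,1,1,1) ×2,  (2; 1,2,2,2),  (2; 2),  (3; —) ×2,  (5; 1) ×2 }


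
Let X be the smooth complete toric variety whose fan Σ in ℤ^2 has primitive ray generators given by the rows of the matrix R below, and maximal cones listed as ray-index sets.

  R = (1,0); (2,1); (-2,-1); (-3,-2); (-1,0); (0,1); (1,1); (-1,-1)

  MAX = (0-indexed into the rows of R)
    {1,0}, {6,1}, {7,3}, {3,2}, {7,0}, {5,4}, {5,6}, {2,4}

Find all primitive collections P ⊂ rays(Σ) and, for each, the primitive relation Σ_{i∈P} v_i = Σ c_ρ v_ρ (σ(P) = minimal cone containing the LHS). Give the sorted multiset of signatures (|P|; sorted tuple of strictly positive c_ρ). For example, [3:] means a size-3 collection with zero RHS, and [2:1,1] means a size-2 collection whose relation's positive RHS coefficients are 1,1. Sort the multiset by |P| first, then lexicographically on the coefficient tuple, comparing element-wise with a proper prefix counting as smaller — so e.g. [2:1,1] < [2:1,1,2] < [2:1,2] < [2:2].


|primitive collections| = 20. Relations:

  • {0,4}:  v_{0} + v_{4} = 0 — sig = [2:]
  • {1,2}:  v_{1} + v_{2} = 0 — sig = [2:]
  • {6,7}:  v_{6} + v_{7} = 0 — sig = [2:]
  • {0,2}:  v_{0} + v_{2} = v_{7} — sig = [2:1]
  • {0,5}:  v_{0} + v_{5} = v_{6} — sig = [2:1]
  • {0,6}:  v_{0} + v_{6} = v_{1} — sig = [2:1]
  • {1,3}:  v_{1} + v_{3} = v_{7} — sig = [2:1]
  • {1,4}:  v_{1} + v_{4} = v_{6} — sig = [2:1]
  • {1,7}:  v_{1} + v_{7} = v_{0} — sig = [2:1]
  • {2,6}:  v_{2} + v_{6} = v_{4} — sig = [2:1]
  • {2,7}:  v_{2} + v_{7} = v_{3} — sig = [2:1]
  • {3,6}:  v_{3} + v_{6} = v_{2} — sig = [2:1]
  • {4,6}:  v_{4} + v_{6} = v_{5} — sig = [2:1]
  • {4,7}:  v_{4} + v_{7} = v_{2} — sig = [2:1]
  • {5,7}:  v_{5} + v_{7} = v_{4} — sig = [2:1]
  • {3,5}:  v_{3} + v_{5} = v_{2} + v_{4} — sig = [2:1,1]
  • {0,3}:  v_{0} + v_{3} = 2·v_{7} — sig = [2:2]
  • {1,5}:  v_{1} + v_{5} = 2·v_{6} — sig = [2:2]
  • {2,5}:  v_{2} + v_{5} = 2·v_{4} — sig = [2:2]
  • {3,4}:  v_{3} + v_{4} = 2·v_{2} — sig = [2:2]

so the primitive-relation signature multiset is
{ [2:] ×3,  [2:1] ×12,  [2:1,1],  [2:2] ×4 }


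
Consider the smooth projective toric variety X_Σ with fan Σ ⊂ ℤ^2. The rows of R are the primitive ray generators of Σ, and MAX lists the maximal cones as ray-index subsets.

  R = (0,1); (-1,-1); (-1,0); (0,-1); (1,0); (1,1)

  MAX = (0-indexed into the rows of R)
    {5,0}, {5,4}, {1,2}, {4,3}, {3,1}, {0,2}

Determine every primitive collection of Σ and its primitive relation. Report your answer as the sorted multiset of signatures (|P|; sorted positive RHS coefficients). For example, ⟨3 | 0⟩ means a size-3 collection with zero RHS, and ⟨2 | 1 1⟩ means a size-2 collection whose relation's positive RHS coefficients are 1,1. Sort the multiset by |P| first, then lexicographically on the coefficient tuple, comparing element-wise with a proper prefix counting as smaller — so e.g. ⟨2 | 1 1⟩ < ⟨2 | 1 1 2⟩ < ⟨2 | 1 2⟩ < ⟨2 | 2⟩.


9 collections generate NE(X_Σ); each relation:

  • {0,3}:  v_{0} + v_{3} = 0  →  sig = ⟨2 | 0⟩
  • {1,5}:  v_{1} + v_{5} = 0  →  sig = ⟨2 | 0⟩
  • {2,4}:  v_{2} + v_{4} = 0  →  sig = ⟨2 | 0⟩
  • {0,1}:  v_{0} + v_{1} = v_{2}  →  sig = ⟨2 | 1⟩
  • {0,4}:  v_{0} + v_{4} = v_{5}  →  sig = ⟨2 | 1⟩
  • {1,4}:  v_{1} + v_{4} = v_{3}  →  sig = ⟨2 | 1⟩
  • {2,3}:  v_{2} + v_{3} = v_{1}  →  sig = ⟨2 | 1⟩
  • {2,5}:  v_{2} + v_{5} = v_{0}  →  sig = ⟨2 | 1⟩
  • {3,5}:  v_{3} + v_{5} = v_{4}  →  sig = ⟨2 | 1⟩

Hence PRS(X_Σ) =
[⟨2 | 0⟩, ⟨2 | 0⟩, ⟨2 | 0⟩, ⟨2 | 1⟩, ⟨2 | 1⟩, ⟨2 | 1⟩, ⟨2 | 1⟩, ⟨2 | 1⟩, ⟨2 | 1⟩]


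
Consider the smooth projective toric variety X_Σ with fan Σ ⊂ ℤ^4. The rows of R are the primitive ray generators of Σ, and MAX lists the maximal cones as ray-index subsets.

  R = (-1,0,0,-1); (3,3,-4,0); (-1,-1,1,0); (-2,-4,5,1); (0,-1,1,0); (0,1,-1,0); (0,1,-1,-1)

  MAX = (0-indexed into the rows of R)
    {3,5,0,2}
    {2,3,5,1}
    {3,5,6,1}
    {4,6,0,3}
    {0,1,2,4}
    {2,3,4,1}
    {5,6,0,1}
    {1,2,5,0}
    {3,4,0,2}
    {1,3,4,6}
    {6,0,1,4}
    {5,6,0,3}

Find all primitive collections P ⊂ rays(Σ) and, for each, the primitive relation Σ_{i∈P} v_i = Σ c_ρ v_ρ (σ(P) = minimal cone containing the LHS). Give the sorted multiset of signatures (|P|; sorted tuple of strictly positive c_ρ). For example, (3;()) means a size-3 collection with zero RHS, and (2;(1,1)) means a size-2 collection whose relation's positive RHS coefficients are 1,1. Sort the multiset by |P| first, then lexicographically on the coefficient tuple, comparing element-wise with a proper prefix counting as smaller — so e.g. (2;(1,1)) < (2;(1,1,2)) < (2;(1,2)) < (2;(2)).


Minimal non-faces — 3 found among 7 rays, 12 max cones:

  P={4,5}:  v_{4} + v_{5} = 0 ; sig = (2;())
  P={2,6}:  v_{2} + v_{6} = v_{0} ; sig = (2;(1))
  P={0,1,3}:  v_{0} + v_{1} + v_{3} = v_{4} ; sig = (3;(1))

so the primitive-relation signature multiset is
    (2;())
    (2;(1))
    (3;(1))


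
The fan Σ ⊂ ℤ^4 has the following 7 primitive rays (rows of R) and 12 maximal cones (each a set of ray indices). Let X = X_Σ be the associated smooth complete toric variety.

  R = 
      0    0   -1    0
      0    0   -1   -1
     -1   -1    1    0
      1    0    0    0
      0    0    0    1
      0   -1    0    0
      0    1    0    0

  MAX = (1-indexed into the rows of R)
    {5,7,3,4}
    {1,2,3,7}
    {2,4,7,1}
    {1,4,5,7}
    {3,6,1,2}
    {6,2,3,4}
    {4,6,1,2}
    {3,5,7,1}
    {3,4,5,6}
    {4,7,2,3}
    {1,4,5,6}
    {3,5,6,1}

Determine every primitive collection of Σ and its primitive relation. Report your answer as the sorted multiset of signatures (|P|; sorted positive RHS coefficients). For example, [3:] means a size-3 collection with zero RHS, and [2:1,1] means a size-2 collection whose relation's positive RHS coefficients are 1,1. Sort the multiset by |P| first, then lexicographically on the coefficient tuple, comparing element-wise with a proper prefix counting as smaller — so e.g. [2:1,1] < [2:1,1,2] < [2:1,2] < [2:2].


|primitive collections| = 3. Relations:

  P = {6,7}:  v_{6} + v_{7} = 0 ; sig = [2:]
  P = {2,5}:  v_{2} + v_{5} = v_{1} ; sig = [2:1]
  P = {1,3,4}:  v_{1} + v_{3} + v_{4} = v_{6} ; sig = [3:1]

so the primitive-relation signature multiset is
{ [2:],  [2:1],  [3:1] }


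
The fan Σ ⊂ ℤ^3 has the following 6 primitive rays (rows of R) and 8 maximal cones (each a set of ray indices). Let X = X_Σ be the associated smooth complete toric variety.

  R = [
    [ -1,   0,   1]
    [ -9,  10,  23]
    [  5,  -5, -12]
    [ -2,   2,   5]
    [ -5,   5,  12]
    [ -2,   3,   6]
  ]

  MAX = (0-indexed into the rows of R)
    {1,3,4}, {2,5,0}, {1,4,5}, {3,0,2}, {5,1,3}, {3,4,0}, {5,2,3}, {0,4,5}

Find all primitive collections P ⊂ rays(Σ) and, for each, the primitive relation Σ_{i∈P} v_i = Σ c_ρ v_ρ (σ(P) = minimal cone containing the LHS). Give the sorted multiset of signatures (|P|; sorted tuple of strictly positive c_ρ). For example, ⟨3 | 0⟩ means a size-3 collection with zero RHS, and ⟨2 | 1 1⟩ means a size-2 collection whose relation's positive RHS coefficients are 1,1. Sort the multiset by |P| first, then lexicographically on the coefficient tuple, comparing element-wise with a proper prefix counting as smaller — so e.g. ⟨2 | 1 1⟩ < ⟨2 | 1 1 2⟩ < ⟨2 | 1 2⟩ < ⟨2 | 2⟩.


Δ(Σ) — 6 vertices, 5 min non-faces:

  P = {2,4}:  v_{2} + v_{4} = 0  ⟹  sig = ⟨2 | 0⟩
  P = {1,2}:  v_{1} + v_{2} = v_{3} + v_{5}  ⟹  sig = ⟨2 | 1 1⟩
  P = {0,1}:  v_{0} + v_{1} = 2·v_{4}  ⟹  sig = ⟨2 | 2⟩
  P = {0,3,5}:  v_{0} + v_{3} + v_{5} = v_{4}  ⟹  sig = ⟨3 | 1⟩
  P = {3,4,5}:  v_{3} + v_{4} + v_{5} = v_{1}  ⟹  sig = ⟨3 | 1⟩

Signatures (|P|; sorted positive RHS coefficients), sorted:
    ⟨2 | 0⟩
    ⟨2 | 1 1⟩
    ⟨2 | 2⟩
    ⟨3 | 1⟩
    ⟨3 | 1⟩


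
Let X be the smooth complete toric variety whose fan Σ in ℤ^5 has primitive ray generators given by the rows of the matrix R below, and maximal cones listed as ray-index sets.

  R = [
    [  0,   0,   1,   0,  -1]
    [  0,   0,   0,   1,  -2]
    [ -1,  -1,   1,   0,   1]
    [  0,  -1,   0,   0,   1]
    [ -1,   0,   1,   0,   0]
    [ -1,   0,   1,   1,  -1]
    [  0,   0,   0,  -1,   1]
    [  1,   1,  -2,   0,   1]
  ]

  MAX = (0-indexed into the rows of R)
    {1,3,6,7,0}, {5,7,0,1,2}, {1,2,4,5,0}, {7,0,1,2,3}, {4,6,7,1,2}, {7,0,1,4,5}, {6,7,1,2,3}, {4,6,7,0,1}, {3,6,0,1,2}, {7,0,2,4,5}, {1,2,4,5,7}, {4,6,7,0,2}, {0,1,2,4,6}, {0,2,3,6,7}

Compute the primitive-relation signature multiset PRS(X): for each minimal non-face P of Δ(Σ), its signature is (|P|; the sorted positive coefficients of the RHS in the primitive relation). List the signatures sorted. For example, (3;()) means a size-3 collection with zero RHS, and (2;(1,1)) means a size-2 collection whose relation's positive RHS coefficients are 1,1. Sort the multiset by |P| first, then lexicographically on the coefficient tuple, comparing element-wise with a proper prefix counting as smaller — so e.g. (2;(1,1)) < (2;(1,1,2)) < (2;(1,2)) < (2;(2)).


5 collections generate NE(X_Σ); each relation:

  • {3,4}:  v_{3} + v_{4} = v_{2}  ⇒ sig = (2;(1))
  • {5,6}:  v_{5} + v_{6} = v_{4}  ⇒ sig = (2;(1))
  • {3,5}:  v_{3} + v_{5} = v_{0} + v_{1} + 2·v_{2} + v_{7}  ⇒ sig = (2;(1,1,1,2))
  • {0,1,2,6,7}:  v_{0} + v_{1} + v_{2} + v_{6} + v_{7} = 0  ⇒ sig = (5;())
  • {0,1,2,4,7}:  v_{0} + v_{1} + v_{2} + v_{4} + v_{7} = v_{5}  ⇒ sig = (5;(1))

Sorted signature multiset PRS(X):
    (2;(1))
    (2;(1))
    (2;(1,1,1,2))
    (5;())
    (5;(1))


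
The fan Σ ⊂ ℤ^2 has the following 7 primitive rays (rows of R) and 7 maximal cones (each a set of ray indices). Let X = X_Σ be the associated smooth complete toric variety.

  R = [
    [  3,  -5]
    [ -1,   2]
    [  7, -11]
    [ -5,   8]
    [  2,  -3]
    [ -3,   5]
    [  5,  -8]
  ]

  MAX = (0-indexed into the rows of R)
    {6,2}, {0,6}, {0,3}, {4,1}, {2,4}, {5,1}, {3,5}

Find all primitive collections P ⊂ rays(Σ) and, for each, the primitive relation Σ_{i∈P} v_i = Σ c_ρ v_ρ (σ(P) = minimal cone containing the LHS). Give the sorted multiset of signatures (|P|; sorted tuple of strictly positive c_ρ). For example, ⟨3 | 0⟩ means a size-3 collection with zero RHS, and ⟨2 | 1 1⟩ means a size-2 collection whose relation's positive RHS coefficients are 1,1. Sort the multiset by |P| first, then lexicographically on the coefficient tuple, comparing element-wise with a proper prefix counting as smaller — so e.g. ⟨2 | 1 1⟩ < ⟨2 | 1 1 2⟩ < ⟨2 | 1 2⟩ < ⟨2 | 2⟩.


The 14 primitive collections of Σ (r=7, n=2):

  P={0,5}:  v_{0} + v_{5} = 0  ⟹  sig = ⟨2 | 0⟩
  P={3,6}:  v_{3} + v_{6} = 0  ⟹  sig = ⟨2 | 0⟩
  P={0,1}:  v_{0} + v_{1} = v_{4}  ⟹  sig = ⟨2 | 1⟩
  P={0,4}:  v_{0} + v_{4} = v_{6}  ⟹  sig = ⟨2 | 1⟩
  P={2,3}:  v_{2} + v_{3} = v_{4}  ⟹  sig = ⟨2 | 1⟩
  P={3,4}:  v_{3} + v_{4} = v_{5}  ⟹  sig = ⟨2 | 1⟩
  P={4,5}:  v_{4} + v_{5} = v_{1}  ⟹  sig = ⟨2 | 1⟩
  P={4,6}:  v_{4} + v_{6} = v_{2}  ⟹  sig = ⟨2 | 1⟩
  P={5,6}:  v_{5} + v_{6} = v_{4}  ⟹  sig = ⟨2 | 1⟩
  P={0,2}:  v_{0} + v_{2} = 2·v_{6}  ⟹  sig = ⟨2 | 2⟩
  P={1,3}:  v_{1} + v_{3} = 2·v_{5}  ⟹  sig = ⟨2 | 2⟩
  P={1,6}:  v_{1} + v_{6} = 2·v_{4}  ⟹  sig = ⟨2 | 2⟩
  P={2,5}:  v_{2} + v_{5} = 2·v_{4}  ⟹  sig = ⟨2 | 2⟩
  P={1,2}:  v_{1} + v_{2} = 3·v_{4}  ⟹  sig = ⟨2 | 3⟩

so the primitive-relation signature multiset is
[⟨2 | 0⟩, ⟨2 | 0⟩, ⟨2 | 1⟩, ⟨2 | 1⟩, ⟨2 | 1⟩, ⟨2 | 1⟩, ⟨2 | 1⟩, ⟨2 | 1⟩, ⟨2 | 1⟩, ⟨2 | 2⟩, ⟨2 | 2⟩, ⟨2 | 2⟩, ⟨2 | 2⟩, ⟨2 | 3⟩]


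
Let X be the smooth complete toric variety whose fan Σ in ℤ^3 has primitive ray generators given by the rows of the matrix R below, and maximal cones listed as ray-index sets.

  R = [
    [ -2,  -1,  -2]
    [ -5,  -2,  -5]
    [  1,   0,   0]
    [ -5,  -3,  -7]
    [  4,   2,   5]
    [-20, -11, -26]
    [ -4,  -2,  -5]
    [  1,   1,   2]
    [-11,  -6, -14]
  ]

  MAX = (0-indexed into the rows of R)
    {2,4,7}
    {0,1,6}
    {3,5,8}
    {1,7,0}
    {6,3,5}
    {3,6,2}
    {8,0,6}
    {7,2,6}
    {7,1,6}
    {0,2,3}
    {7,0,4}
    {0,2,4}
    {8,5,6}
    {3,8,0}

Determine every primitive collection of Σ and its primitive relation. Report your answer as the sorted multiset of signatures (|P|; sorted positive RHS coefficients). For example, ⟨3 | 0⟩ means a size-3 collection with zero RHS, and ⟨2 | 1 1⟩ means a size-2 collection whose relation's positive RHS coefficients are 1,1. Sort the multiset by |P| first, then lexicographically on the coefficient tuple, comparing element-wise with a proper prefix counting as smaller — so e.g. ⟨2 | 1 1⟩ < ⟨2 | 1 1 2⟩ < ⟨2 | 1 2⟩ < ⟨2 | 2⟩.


Primitive collections (20):

  P = {4,6}:  v_{4} + v_{6} = 0  ⟹  sig = ⟨2 | 0⟩
  P = {1,2}:  v_{1} + v_{2} = v_{6}  ⟹  sig = ⟨2 | 1⟩
  P = {3,7}:  v_{3} + v_{7} = v_{6}  ⟹  sig = ⟨2 | 1⟩
  P = {1,4}:  v_{1} + v_{4} = v_{0} + v_{7}  ⟹  sig = ⟨2 | 1 1⟩
  P = {3,4}:  v_{3} + v_{4} = v_{0} + v_{2}  ⟹  sig = ⟨2 | 1 1⟩
  P = {4,5}:  v_{4} + v_{5} = v_{3} + v_{8}  ⟹  sig = ⟨2 | 1 1⟩
  P = {4,8}:  v_{4} + v_{8} = v_{0} + v_{3}  ⟹  sig = ⟨2 | 1 1⟩
  P = {1,5}:  v_{1} + v_{5} = v_{0} + 3·v_{6} + v_{8}  ⟹  sig = ⟨2 | 1 1 3⟩
  P = {1,3}:  v_{1} + v_{3} = v_{0} + 2·v_{6}  ⟹  sig = ⟨2 | 1 2⟩
  P = {5,7}:  v_{5} + v_{7} = 2·v_{6} + v_{8}  ⟹  sig = ⟨2 | 1 2⟩
  P = {7,8}:  v_{7} + v_{8} = v_{0} + 2·v_{6}  ⟹  sig = ⟨2 | 1 2⟩
  P = {2,5}:  v_{2} + v_{5} = 3·v_{3} + v_{6}  ⟹  sig = ⟨2 | 1 3⟩
  P = {0,5}:  v_{0} + v_{5} = 2·v_{8}  ⟹  sig = ⟨2 | 2⟩
  P = {2,8}:  v_{2} + v_{8} = 2·v_{3}  ⟹  sig = ⟨2 | 2⟩
  P = {1,8}:  v_{1} + v_{8} = 2·v_{0} + 3·v_{6}  ⟹  sig = ⟨2 | 2 3⟩
  P = {0,2,7}:  v_{0} + v_{2} + v_{7} = 0  ⟹  sig = ⟨3 | 0⟩
  P = {0,2,6}:  v_{0} + v_{2} + v_{6} = v_{3}  ⟹  sig = ⟨3 | 1⟩
  P = {0,3,6}:  v_{0} + v_{3} + v_{6} = v_{8}  ⟹  sig = ⟨3 | 1⟩
  P = {0,6,7}:  v_{0} + v_{6} + v_{7} = v_{1}  ⟹  sig = ⟨3 | 1⟩
  P = {3,6,8}:  v_{3} + v_{6} + v_{8} = v_{5}  ⟹  sig = ⟨3 | 1⟩

Signatures (|P|; sorted positive RHS coefficients), sorted:
    ⟨2 | 0⟩
    ⟨2 | 1⟩
    ⟨2 | 1⟩
    ⟨2 | 1 1⟩
    ⟨2 | 1 1⟩
    ⟨2 | 1 1⟩
    ⟨2 | 1 1⟩
    ⟨2 | 1 1 3⟩
    ⟨2 | 1 2⟩
    ⟨2 | 1 2⟩
    ⟨2 | 1 2⟩
    ⟨2 | 1 3⟩
    ⟨2 | 2⟩
    ⟨2 | 2⟩
    ⟨2 | 2 3⟩
    ⟨3 | 0⟩
    ⟨3 | 1⟩
    ⟨3 | 1⟩
    ⟨3 | 1⟩
    ⟨3 | 1⟩


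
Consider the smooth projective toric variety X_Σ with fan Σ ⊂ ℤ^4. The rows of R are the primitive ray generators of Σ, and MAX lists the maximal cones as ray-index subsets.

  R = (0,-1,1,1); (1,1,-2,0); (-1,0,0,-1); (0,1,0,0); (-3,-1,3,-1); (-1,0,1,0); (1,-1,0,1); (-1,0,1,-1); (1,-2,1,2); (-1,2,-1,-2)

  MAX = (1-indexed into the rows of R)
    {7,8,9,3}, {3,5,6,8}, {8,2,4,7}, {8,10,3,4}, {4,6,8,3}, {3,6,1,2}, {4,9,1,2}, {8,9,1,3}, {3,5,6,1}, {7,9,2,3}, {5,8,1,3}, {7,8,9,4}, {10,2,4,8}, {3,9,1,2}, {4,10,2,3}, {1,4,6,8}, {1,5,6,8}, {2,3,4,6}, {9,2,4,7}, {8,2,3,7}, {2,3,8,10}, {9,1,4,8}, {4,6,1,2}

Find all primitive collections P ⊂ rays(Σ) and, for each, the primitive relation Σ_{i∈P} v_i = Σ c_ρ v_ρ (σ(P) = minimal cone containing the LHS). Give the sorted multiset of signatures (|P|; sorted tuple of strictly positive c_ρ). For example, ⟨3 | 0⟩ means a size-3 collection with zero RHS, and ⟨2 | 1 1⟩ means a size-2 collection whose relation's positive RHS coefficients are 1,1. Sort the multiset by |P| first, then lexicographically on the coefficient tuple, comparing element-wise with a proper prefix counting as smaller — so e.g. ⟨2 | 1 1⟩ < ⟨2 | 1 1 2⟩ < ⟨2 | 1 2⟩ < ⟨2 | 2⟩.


|primitive collections| = 20. Relations:

  • {9,10}:  v_{9} + v_{10} = 0  ⟹  sig = ⟨2 | 0⟩
  • {1,7}:  v_{1} + v_{7} = v_{9}  ⟹  sig = ⟨2 | 1⟩
  • {6,7}:  v_{6} + v_{7} = v_{1}  ⟹  sig = ⟨2 | 1⟩
  • {1,10}:  v_{1} + v_{10} = v_{3} + v_{4}  ⟹  sig = ⟨2 | 1 1⟩
  • {2,5}:  v_{2} + v_{5} = v_{3} + v_{6}  ⟹  sig = ⟨2 | 1 1⟩
  • {7,10}:  v_{7} + v_{10} = v_{2} + v_{8}  ⟹  sig = ⟨2 | 1 1⟩
  • {5,10}:  v_{5} + v_{10} = 2·v_{3} + v_{4} + v_{6} + v_{8}  ⟹  sig = ⟨2 | 1 1 1 2⟩
  • {5,7}:  v_{5} + v_{7} = 2·v_{1} + v_{3} + v_{8}  ⟹  sig = ⟨2 | 1 1 2⟩
  • {5,9}:  v_{5} + v_{9} = 3·v_{1} + v_{3} + v_{8}  ⟹  sig = ⟨2 | 1 1 3⟩
  • {4,5}:  v_{4} + v_{5} = 2·v_{6} + v_{8}  ⟹  sig = ⟨2 | 1 2⟩
  • {6,9}:  v_{6} + v_{9} = 2·v_{1}  ⟹  sig = ⟨2 | 2⟩
  • {6,10}:  v_{6} + v_{10} = 2·v_{3} + 2·v_{4}  ⟹  sig = ⟨2 | 2 2⟩
  • {1,2,8}:  v_{1} + v_{2} + v_{8} = 0  ⟹  sig = ⟨3 | 0⟩
  • {3,4,7}:  v_{3} + v_{4} + v_{7} = 0  ⟹  sig = ⟨3 | 0⟩
  • {1,3,4}:  v_{1} + v_{3} + v_{4} = v_{6}  ⟹  sig = ⟨3 | 1⟩
  • {2,8,9}:  v_{2} + v_{8} + v_{9} = v_{7}  ⟹  sig = ⟨3 | 1⟩
  • {3,4,9}:  v_{3} + v_{4} + v_{9} = v_{1}  ⟹  sig = ⟨3 | 1⟩
  • {2,6,8}:  v_{2} + v_{6} + v_{8} = v_{3} + v_{4}  ⟹  sig = ⟨3 | 1 1⟩
  • {1,3,6,8}:  v_{1} + v_{3} + v_{6} + v_{8} = v_{5}  ⟹  sig = ⟨4 | 1⟩
  • {2,3,4,8}:  v_{2} + v_{3} + v_{4} + v_{8} = v_{10}  ⟹  sig = ⟨4 | 1⟩

Sorted signature multiset PRS(X):
[⟨2 | 0⟩, ⟨2 | 1⟩, ⟨2 | 1⟩, ⟨2 | 1 1⟩, ⟨2 | 1 1⟩, ⟨2 | 1 1⟩, ⟨2 | 1 1 1 2⟩, ⟨2 | 1 1 2⟩, ⟨2 | 1 1 3⟩, ⟨2 | 1 2⟩, ⟨2 | 2⟩, ⟨2 | 2 2⟩, ⟨3 | 0⟩, ⟨3 | 0⟩, ⟨3 | 1⟩, ⟨3 | 1⟩, ⟨3 | 1⟩, ⟨3 | 1 1⟩, ⟨4 | 1⟩, ⟨4 | 1⟩]
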